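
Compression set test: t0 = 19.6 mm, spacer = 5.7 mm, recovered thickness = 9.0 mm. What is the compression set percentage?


CS = (t0 - recovered) / (t0 - ts) * 100
= (19.6 - 9.0) / (19.6 - 5.7) * 100
= 10.6 / 13.9 * 100
= 76.3%

76.3%


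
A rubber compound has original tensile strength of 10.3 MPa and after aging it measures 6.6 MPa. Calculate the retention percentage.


Retention = aged / original * 100
= 6.6 / 10.3 * 100
= 64.1%

64.1%


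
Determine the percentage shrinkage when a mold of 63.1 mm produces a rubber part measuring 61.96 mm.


Shrinkage = (mold - part) / mold * 100
= (63.1 - 61.96) / 63.1 * 100
= 1.14 / 63.1 * 100
= 1.81%

1.81%


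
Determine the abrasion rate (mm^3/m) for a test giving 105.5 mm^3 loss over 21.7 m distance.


Rate = volume_loss / distance
= 105.5 / 21.7
= 4.862 mm^3/m

4.862 mm^3/m


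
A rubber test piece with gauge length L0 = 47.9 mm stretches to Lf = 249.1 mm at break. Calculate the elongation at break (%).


Elongation = (Lf - L0) / L0 * 100
= (249.1 - 47.9) / 47.9 * 100
= 201.2 / 47.9 * 100
= 420.0%

420.0%


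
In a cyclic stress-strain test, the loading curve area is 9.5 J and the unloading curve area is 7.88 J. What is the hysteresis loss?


Hysteresis loss = loading - unloading
= 9.5 - 7.88
= 1.62 J

1.62 J


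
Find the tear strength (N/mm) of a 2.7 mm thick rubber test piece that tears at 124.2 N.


Tear strength = force / thickness
= 124.2 / 2.7
= 46.0 N/mm

46.0 N/mm


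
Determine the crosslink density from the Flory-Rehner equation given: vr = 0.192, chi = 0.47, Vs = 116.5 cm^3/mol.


ln(1 - vr) = ln(1 - 0.192) = -0.2132
Numerator = -((-0.2132) + 0.192 + 0.47 * 0.192^2) = 0.0039
Denominator = 116.5 * (0.192^(1/3) - 0.192/2) = 56.0248
nu = 0.0039 / 56.0248 = 6.9025e-05 mol/cm^3

6.9025e-05 mol/cm^3


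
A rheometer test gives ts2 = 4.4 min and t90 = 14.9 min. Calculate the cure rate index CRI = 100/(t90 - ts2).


CRI = 100 / (t90 - ts2)
= 100 / (14.9 - 4.4)
= 100 / 10.5
= 9.52 min^-1

9.52 min^-1


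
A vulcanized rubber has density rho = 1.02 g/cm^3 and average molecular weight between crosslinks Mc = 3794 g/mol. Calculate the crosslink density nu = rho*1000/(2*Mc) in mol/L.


nu = rho * 1000 / (2 * Mc)
nu = 1.02 * 1000 / (2 * 3794)
nu = 1020.0 / 7588
nu = 0.1344 mol/L

0.1344 mol/L


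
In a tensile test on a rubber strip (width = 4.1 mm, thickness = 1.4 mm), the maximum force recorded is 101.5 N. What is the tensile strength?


Area = width * thickness = 4.1 * 1.4 = 5.74 mm^2
TS = force / area = 101.5 / 5.74 = 17.68 MPa

17.68 MPa


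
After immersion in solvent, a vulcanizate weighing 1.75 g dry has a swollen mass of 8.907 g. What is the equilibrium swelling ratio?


Q = W_swollen / W_dry
Q = 8.907 / 1.75
Q = 5.09

Q = 5.09


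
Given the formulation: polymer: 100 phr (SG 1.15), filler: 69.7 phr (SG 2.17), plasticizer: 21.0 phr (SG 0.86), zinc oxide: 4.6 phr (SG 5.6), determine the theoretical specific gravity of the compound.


Sum of weights = 195.3
Volume contributions:
  polymer: 100/1.15 = 86.9565
  filler: 69.7/2.17 = 32.1198
  plasticizer: 21.0/0.86 = 24.4186
  zinc oxide: 4.6/5.6 = 0.8214
Sum of volumes = 144.3164
SG = 195.3 / 144.3164 = 1.353

SG = 1.353


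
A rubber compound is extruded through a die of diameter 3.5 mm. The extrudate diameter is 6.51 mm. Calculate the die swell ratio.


Die swell ratio = D_extrudate / D_die
= 6.51 / 3.5
= 1.86

Die swell = 1.86


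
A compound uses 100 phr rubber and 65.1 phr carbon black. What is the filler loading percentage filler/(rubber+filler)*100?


Filler % = filler / (rubber + filler) * 100
= 65.1 / (100 + 65.1) * 100
= 65.1 / 165.1 * 100
= 39.43%

39.43%


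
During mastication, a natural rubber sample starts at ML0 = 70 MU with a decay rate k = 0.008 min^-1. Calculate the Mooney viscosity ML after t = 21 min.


ML = ML0 * exp(-k * t)
ML = 70 * exp(-0.008 * 21)
ML = 70 * 0.8454
ML = 59.17 MU

59.17 MU


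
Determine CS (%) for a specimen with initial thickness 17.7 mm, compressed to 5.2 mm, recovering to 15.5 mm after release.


CS = (t0 - recovered) / (t0 - ts) * 100
= (17.7 - 15.5) / (17.7 - 5.2) * 100
= 2.2 / 12.5 * 100
= 17.6%

17.6%


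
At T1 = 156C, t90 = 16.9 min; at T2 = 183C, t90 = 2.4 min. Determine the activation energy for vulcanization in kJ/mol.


T1 = 429.15 K, T2 = 456.15 K
1/T1 - 1/T2 = 1.3793e-04
ln(t1/t2) = ln(16.9/2.4) = 1.9518
Ea = 8.314 * 1.9518 / 1.3793e-04 = 117654.4486 J/mol
Ea = 117.65 kJ/mol

117.65 kJ/mol


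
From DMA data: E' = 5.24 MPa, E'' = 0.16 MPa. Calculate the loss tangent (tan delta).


tan delta = E'' / E'
= 0.16 / 5.24
= 0.0305

tan delta = 0.0305


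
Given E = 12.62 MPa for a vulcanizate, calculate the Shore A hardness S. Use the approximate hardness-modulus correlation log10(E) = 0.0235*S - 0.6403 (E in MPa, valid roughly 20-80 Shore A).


log10(E) = 0.0235*S - 0.6403  =>  S = (log10(E) + 0.6403) / 0.0235
log10(12.62) = 1.101059
S = (1.101059 + 0.6403) / 0.0235 = 1.741359 / 0.0235
S = 74.1

Shore A = 74.1


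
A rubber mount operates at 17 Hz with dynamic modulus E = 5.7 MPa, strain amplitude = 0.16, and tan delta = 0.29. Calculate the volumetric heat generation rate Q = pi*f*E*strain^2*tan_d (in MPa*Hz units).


Q = pi * f * E * strain^2 * tan_d
= pi * 17 * 5.7 * 0.16^2 * 0.29
= pi * 17 * 5.7 * 0.0256 * 0.29
= 2.2600

Q = 2.2600


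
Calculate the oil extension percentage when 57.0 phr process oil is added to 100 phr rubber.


Oil % = oil / (100 + oil) * 100
= 57.0 / (100 + 57.0) * 100
= 57.0 / 157.0 * 100
= 36.31%

36.31%


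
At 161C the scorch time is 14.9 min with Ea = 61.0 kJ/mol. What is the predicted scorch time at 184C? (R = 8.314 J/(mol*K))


Convert temperatures: T1 = 161 + 273.15 = 434.15 K, T2 = 184 + 273.15 = 457.15 K
ts2_new = 14.9 * exp(61000 / 8.314 * (1/457.15 - 1/434.15))
1/T2 - 1/T1 = -1.1589e-04
ts2_new = 6.37 min

6.37 min


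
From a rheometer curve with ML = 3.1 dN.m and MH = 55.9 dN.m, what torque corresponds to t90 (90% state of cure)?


M90 = ML + 0.9 * (MH - ML)
M90 = 3.1 + 0.9 * (55.9 - 3.1)
M90 = 3.1 + 0.9 * 52.8
M90 = 50.62 dN.m

50.62 dN.m


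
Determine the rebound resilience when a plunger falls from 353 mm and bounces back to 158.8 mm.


Resilience = h_rebound / h_drop * 100
= 158.8 / 353 * 100
= 45.0%

45.0%


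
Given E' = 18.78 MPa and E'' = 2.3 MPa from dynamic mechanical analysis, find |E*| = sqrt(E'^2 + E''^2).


|E*| = sqrt(E'^2 + E''^2)
= sqrt(18.78^2 + 2.3^2)
= sqrt(352.6884 + 5.2900)
= 18.92 MPa

18.92 MPa


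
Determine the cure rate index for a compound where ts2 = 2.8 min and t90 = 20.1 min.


CRI = 100 / (t90 - ts2)
= 100 / (20.1 - 2.8)
= 100 / 17.3
= 5.78 min^-1

5.78 min^-1


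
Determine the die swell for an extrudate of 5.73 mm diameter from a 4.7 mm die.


Die swell ratio = D_extrudate / D_die
= 5.73 / 4.7
= 1.219

Die swell = 1.219


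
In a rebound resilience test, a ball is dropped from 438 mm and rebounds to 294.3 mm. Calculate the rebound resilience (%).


Resilience = h_rebound / h_drop * 100
= 294.3 / 438 * 100
= 67.2%

67.2%


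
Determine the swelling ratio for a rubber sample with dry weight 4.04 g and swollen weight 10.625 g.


Q = W_swollen / W_dry
Q = 10.625 / 4.04
Q = 2.63

Q = 2.63


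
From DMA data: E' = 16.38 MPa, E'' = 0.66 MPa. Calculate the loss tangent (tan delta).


tan delta = E'' / E'
= 0.66 / 16.38
= 0.0403

tan delta = 0.0403


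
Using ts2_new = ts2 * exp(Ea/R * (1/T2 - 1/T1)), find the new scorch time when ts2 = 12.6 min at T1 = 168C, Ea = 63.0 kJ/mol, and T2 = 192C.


Convert temperatures: T1 = 168 + 273.15 = 441.15 K, T2 = 192 + 273.15 = 465.15 K
ts2_new = 12.6 * exp(63000 / 8.314 * (1/465.15 - 1/441.15))
1/T2 - 1/T1 = -1.1696e-04
ts2_new = 5.19 min

5.19 min


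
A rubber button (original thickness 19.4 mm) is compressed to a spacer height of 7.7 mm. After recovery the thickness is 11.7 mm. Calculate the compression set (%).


CS = (t0 - recovered) / (t0 - ts) * 100
= (19.4 - 11.7) / (19.4 - 7.7) * 100
= 7.7 / 11.7 * 100
= 65.8%

65.8%


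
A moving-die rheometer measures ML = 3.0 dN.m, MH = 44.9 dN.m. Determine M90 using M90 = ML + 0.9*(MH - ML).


M90 = ML + 0.9 * (MH - ML)
M90 = 3.0 + 0.9 * (44.9 - 3.0)
M90 = 3.0 + 0.9 * 41.9
M90 = 40.71 dN.m

40.71 dN.m


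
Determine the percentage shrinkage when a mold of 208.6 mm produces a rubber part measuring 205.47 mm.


Shrinkage = (mold - part) / mold * 100
= (208.6 - 205.47) / 208.6 * 100
= 3.13 / 208.6 * 100
= 1.5%

1.5%


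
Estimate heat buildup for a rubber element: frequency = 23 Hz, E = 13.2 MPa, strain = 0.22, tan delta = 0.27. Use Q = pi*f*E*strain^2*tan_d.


Q = pi * f * E * strain^2 * tan_d
= pi * 23 * 13.2 * 0.22^2 * 0.27
= pi * 23 * 13.2 * 0.0484 * 0.27
= 12.4641

Q = 12.4641


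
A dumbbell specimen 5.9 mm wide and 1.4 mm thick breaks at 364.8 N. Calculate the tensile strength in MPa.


Area = width * thickness = 5.9 * 1.4 = 8.26 mm^2
TS = force / area = 364.8 / 8.26 = 44.16 MPa

44.16 MPa


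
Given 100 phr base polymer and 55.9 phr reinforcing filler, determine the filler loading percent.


Filler % = filler / (rubber + filler) * 100
= 55.9 / (100 + 55.9) * 100
= 55.9 / 155.9 * 100
= 35.86%

35.86%


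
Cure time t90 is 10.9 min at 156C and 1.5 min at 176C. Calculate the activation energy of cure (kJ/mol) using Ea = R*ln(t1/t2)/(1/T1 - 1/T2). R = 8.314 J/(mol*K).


T1 = 429.15 K, T2 = 449.15 K
1/T1 - 1/T2 = 1.0376e-04
ln(t1/t2) = ln(10.9/1.5) = 1.9833
Ea = 8.314 * 1.9833 / 1.0376e-04 = 158916.3017 J/mol
Ea = 158.92 kJ/mol

158.92 kJ/mol


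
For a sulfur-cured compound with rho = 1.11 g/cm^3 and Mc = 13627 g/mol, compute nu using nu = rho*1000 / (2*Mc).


nu = rho * 1000 / (2 * Mc)
nu = 1.11 * 1000 / (2 * 13627)
nu = 1110.0 / 27254
nu = 0.0407 mol/L

0.0407 mol/L


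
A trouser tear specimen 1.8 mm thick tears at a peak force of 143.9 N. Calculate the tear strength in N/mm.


Tear strength = force / thickness
= 143.9 / 1.8
= 79.94 N/mm

79.94 N/mm


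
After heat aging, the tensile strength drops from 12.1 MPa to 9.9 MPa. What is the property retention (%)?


Retention = aged / original * 100
= 9.9 / 12.1 * 100
= 81.8%

81.8%


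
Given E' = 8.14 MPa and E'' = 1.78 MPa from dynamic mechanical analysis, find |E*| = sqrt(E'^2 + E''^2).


|E*| = sqrt(E'^2 + E''^2)
= sqrt(8.14^2 + 1.78^2)
= sqrt(66.2596 + 3.1684)
= 8.332 MPa

8.332 MPa


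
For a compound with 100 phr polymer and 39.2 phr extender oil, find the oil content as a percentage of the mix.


Oil % = oil / (100 + oil) * 100
= 39.2 / (100 + 39.2) * 100
= 39.2 / 139.2 * 100
= 28.16%

28.16%


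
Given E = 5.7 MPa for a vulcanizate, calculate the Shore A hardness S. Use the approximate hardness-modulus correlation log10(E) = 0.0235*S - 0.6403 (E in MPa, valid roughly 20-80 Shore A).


log10(E) = 0.0235*S - 0.6403  =>  S = (log10(E) + 0.6403) / 0.0235
log10(5.7) = 0.755875
S = (0.755875 + 0.6403) / 0.0235 = 1.396175 / 0.0235
S = 59.4

Shore A = 59.4


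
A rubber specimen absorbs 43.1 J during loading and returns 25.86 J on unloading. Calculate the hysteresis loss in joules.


Hysteresis loss = loading - unloading
= 43.1 - 25.86
= 17.24 J

17.24 J


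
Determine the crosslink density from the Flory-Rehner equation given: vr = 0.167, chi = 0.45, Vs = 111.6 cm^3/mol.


ln(1 - vr) = ln(1 - 0.167) = -0.1827
Numerator = -((-0.1827) + 0.167 + 0.45 * 0.167^2) = 0.0032
Denominator = 111.6 * (0.167^(1/3) - 0.167/2) = 52.1382
nu = 0.0032 / 52.1382 = 6.0830e-05 mol/cm^3

6.0830e-05 mol/cm^3


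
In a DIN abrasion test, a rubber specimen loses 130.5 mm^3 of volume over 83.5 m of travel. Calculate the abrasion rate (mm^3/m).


Rate = volume_loss / distance
= 130.5 / 83.5
= 1.563 mm^3/m

1.563 mm^3/m


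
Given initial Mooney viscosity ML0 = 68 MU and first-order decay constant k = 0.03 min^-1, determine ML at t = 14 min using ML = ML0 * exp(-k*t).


ML = ML0 * exp(-k * t)
ML = 68 * exp(-0.03 * 14)
ML = 68 * 0.6570
ML = 44.68 MU

44.68 MU


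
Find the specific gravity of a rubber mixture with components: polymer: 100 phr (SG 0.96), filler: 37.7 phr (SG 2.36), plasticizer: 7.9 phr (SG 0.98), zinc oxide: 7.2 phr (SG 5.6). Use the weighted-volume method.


Sum of weights = 152.8
Volume contributions:
  polymer: 100/0.96 = 104.1667
  filler: 37.7/2.36 = 15.9746
  plasticizer: 7.9/0.98 = 8.0612
  zinc oxide: 7.2/5.6 = 1.2857
Sum of volumes = 129.4882
SG = 152.8 / 129.4882 = 1.18

SG = 1.18


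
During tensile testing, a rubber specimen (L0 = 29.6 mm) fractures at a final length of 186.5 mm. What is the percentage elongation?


Elongation = (Lf - L0) / L0 * 100
= (186.5 - 29.6) / 29.6 * 100
= 156.9 / 29.6 * 100
= 530.1%

530.1%


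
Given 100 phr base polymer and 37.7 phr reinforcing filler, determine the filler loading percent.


Filler % = filler / (rubber + filler) * 100
= 37.7 / (100 + 37.7) * 100
= 37.7 / 137.7 * 100
= 27.38%

27.38%


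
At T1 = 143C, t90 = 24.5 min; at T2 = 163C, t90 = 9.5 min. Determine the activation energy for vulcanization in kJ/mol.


T1 = 416.15 K, T2 = 436.15 K
1/T1 - 1/T2 = 1.1019e-04
ln(t1/t2) = ln(24.5/9.5) = 0.9474
Ea = 8.314 * 0.9474 / 1.1019e-04 = 71480.9996 J/mol
Ea = 71.48 kJ/mol

71.48 kJ/mol


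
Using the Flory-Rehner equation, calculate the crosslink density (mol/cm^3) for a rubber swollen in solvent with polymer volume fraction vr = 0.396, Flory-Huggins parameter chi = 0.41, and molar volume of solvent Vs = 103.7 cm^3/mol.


ln(1 - vr) = ln(1 - 0.396) = -0.5042
Numerator = -((-0.5042) + 0.396 + 0.41 * 0.396^2) = 0.0439
Denominator = 103.7 * (0.396^(1/3) - 0.396/2) = 55.6187
nu = 0.0439 / 55.6187 = 7.8906e-04 mol/cm^3

7.8906e-04 mol/cm^3


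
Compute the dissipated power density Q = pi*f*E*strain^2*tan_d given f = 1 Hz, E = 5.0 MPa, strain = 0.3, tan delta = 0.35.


Q = pi * f * E * strain^2 * tan_d
= pi * 1 * 5.0 * 0.3^2 * 0.35
= pi * 1 * 5.0 * 0.0900 * 0.35
= 0.4948

Q = 0.4948


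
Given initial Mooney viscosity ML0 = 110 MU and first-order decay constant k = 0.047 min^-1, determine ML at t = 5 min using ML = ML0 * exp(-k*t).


ML = ML0 * exp(-k * t)
ML = 110 * exp(-0.047 * 5)
ML = 110 * 0.7906
ML = 86.96 MU

86.96 MU


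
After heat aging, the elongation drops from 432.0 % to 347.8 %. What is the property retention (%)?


Retention = aged / original * 100
= 347.8 / 432.0 * 100
= 80.5%

80.5%


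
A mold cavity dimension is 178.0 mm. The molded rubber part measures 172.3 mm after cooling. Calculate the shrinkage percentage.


Shrinkage = (mold - part) / mold * 100
= (178.0 - 172.3) / 178.0 * 100
= 5.7 / 178.0 * 100
= 3.2%

3.2%


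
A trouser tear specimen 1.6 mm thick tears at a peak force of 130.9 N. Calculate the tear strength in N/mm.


Tear strength = force / thickness
= 130.9 / 1.6
= 81.81 N/mm

81.81 N/mm


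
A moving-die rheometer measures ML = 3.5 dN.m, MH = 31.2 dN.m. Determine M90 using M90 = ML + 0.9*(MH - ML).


M90 = ML + 0.9 * (MH - ML)
M90 = 3.5 + 0.9 * (31.2 - 3.5)
M90 = 3.5 + 0.9 * 27.7
M90 = 28.43 dN.m

28.43 dN.m


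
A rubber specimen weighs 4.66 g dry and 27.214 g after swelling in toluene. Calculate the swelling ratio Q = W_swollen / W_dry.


Q = W_swollen / W_dry
Q = 27.214 / 4.66
Q = 5.84

Q = 5.84


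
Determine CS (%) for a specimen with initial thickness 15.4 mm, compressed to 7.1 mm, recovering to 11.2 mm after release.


CS = (t0 - recovered) / (t0 - ts) * 100
= (15.4 - 11.2) / (15.4 - 7.1) * 100
= 4.2 / 8.3 * 100
= 50.6%

50.6%


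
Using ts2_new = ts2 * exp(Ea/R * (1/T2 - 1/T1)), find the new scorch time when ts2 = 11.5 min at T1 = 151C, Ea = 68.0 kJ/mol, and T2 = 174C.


Convert temperatures: T1 = 151 + 273.15 = 424.15 K, T2 = 174 + 273.15 = 447.15 K
ts2_new = 11.5 * exp(68000 / 8.314 * (1/447.15 - 1/424.15))
1/T2 - 1/T1 = -1.2127e-04
ts2_new = 4.27 min

4.27 min


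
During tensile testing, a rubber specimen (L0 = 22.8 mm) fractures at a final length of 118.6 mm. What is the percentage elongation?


Elongation = (Lf - L0) / L0 * 100
= (118.6 - 22.8) / 22.8 * 100
= 95.8 / 22.8 * 100
= 420.2%

420.2%


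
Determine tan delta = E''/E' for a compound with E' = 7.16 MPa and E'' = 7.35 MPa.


tan delta = E'' / E'
= 7.35 / 7.16
= 1.0265

tan delta = 1.0265


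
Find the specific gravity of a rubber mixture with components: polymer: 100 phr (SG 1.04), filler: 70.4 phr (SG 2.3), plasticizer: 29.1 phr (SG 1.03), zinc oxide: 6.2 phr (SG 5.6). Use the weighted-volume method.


Sum of weights = 205.7
Volume contributions:
  polymer: 100/1.04 = 96.1538
  filler: 70.4/2.3 = 30.6087
  plasticizer: 29.1/1.03 = 28.2524
  zinc oxide: 6.2/5.6 = 1.1071
Sum of volumes = 156.1221
SG = 205.7 / 156.1221 = 1.318

SG = 1.318


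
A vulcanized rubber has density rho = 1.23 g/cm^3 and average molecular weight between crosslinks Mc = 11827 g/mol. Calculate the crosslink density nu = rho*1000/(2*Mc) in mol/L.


nu = rho * 1000 / (2 * Mc)
nu = 1.23 * 1000 / (2 * 11827)
nu = 1230.0 / 23654
nu = 0.0520 mol/L

0.0520 mol/L


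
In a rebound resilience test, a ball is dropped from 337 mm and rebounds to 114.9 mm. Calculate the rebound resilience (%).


Resilience = h_rebound / h_drop * 100
= 114.9 / 337 * 100
= 34.1%

34.1%


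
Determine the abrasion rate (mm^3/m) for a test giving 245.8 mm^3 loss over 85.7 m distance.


Rate = volume_loss / distance
= 245.8 / 85.7
= 2.868 mm^3/m

2.868 mm^3/m


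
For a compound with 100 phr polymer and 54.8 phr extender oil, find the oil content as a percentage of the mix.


Oil % = oil / (100 + oil) * 100
= 54.8 / (100 + 54.8) * 100
= 54.8 / 154.8 * 100
= 35.4%

35.4%


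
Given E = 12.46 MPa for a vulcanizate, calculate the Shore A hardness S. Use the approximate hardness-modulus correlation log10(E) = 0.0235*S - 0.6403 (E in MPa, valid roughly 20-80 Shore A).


log10(E) = 0.0235*S - 0.6403  =>  S = (log10(E) + 0.6403) / 0.0235
log10(12.46) = 1.095518
S = (1.095518 + 0.6403) / 0.0235 = 1.735818 / 0.0235
S = 73.9

Shore A = 73.9


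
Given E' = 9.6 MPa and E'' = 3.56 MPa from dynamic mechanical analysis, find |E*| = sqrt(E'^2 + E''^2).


|E*| = sqrt(E'^2 + E''^2)
= sqrt(9.6^2 + 3.56^2)
= sqrt(92.1600 + 12.6736)
= 10.239 MPa

10.239 MPa


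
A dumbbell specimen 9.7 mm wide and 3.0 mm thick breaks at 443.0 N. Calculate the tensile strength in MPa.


Area = width * thickness = 9.7 * 3.0 = 29.1 mm^2
TS = force / area = 443.0 / 29.1 = 15.22 MPa

15.22 MPa


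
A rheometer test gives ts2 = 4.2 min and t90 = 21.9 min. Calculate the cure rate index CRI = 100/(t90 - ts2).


CRI = 100 / (t90 - ts2)
= 100 / (21.9 - 4.2)
= 100 / 17.7
= 5.65 min^-1

5.65 min^-1


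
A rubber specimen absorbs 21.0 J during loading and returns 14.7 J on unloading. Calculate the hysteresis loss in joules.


Hysteresis loss = loading - unloading
= 21.0 - 14.7
= 6.3 J

6.3 J


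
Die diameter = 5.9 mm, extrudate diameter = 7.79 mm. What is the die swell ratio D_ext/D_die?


Die swell ratio = D_extrudate / D_die
= 7.79 / 5.9
= 1.32

Die swell = 1.32


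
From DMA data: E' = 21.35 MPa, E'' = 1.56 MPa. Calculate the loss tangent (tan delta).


tan delta = E'' / E'
= 1.56 / 21.35
= 0.0731

tan delta = 0.0731


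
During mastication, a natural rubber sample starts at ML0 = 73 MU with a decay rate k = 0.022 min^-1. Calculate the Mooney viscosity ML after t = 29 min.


ML = ML0 * exp(-k * t)
ML = 73 * exp(-0.022 * 29)
ML = 73 * 0.5283
ML = 38.57 MU

38.57 MU


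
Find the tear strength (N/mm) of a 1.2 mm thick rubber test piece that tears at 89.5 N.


Tear strength = force / thickness
= 89.5 / 1.2
= 74.58 N/mm

74.58 N/mm


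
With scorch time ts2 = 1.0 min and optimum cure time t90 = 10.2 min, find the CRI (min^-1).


CRI = 100 / (t90 - ts2)
= 100 / (10.2 - 1.0)
= 100 / 9.2
= 10.87 min^-1

10.87 min^-1


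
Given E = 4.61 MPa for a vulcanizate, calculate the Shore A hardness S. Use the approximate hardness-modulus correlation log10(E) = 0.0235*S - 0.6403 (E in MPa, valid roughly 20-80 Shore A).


log10(E) = 0.0235*S - 0.6403  =>  S = (log10(E) + 0.6403) / 0.0235
log10(4.61) = 0.663701
S = (0.663701 + 0.6403) / 0.0235 = 1.304001 / 0.0235
S = 55.5

Shore A = 55.5


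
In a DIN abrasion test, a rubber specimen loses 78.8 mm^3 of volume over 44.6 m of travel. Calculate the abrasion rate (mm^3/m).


Rate = volume_loss / distance
= 78.8 / 44.6
= 1.767 mm^3/m

1.767 mm^3/m


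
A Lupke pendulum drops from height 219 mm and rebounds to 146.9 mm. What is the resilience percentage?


Resilience = h_rebound / h_drop * 100
= 146.9 / 219 * 100
= 67.1%

67.1%


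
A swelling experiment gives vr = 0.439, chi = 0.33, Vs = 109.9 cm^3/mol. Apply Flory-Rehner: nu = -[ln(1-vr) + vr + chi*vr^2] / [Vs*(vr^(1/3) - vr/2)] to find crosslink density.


ln(1 - vr) = ln(1 - 0.439) = -0.5780
Numerator = -((-0.5780) + 0.439 + 0.33 * 0.439^2) = 0.0754
Denominator = 109.9 * (0.439^(1/3) - 0.439/2) = 59.4025
nu = 0.0754 / 59.4025 = 0.0013 mol/cm^3

0.0013 mol/cm^3


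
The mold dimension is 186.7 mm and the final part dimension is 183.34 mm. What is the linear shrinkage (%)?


Shrinkage = (mold - part) / mold * 100
= (186.7 - 183.34) / 186.7 * 100
= 3.36 / 186.7 * 100
= 1.8%

1.8%


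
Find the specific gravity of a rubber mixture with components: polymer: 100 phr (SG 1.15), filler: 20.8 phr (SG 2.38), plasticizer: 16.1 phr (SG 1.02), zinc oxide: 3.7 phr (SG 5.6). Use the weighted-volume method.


Sum of weights = 140.6
Volume contributions:
  polymer: 100/1.15 = 86.9565
  filler: 20.8/2.38 = 8.7395
  plasticizer: 16.1/1.02 = 15.7843
  zinc oxide: 3.7/5.6 = 0.6607
Sum of volumes = 112.1410
SG = 140.6 / 112.1410 = 1.254

SG = 1.254


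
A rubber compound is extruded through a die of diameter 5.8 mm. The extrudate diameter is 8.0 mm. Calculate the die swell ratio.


Die swell ratio = D_extrudate / D_die
= 8.0 / 5.8
= 1.379

Die swell = 1.379


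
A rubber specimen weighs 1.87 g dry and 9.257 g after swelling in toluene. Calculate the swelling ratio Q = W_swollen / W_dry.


Q = W_swollen / W_dry
Q = 9.257 / 1.87
Q = 4.95

Q = 4.95


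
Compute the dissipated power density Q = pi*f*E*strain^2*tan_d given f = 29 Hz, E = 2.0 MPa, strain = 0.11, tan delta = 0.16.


Q = pi * f * E * strain^2 * tan_d
= pi * 29 * 2.0 * 0.11^2 * 0.16
= pi * 29 * 2.0 * 0.0121 * 0.16
= 0.3528

Q = 0.3528


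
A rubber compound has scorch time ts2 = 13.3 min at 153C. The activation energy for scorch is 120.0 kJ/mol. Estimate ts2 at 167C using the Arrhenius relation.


Convert temperatures: T1 = 153 + 273.15 = 426.15 K, T2 = 167 + 273.15 = 440.15 K
ts2_new = 13.3 * exp(120000 / 8.314 * (1/440.15 - 1/426.15))
1/T2 - 1/T1 = -7.4639e-05
ts2_new = 4.53 min

4.53 min


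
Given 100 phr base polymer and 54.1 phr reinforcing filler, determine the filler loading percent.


Filler % = filler / (rubber + filler) * 100
= 54.1 / (100 + 54.1) * 100
= 54.1 / 154.1 * 100
= 35.11%

35.11%


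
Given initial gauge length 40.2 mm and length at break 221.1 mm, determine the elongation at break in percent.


Elongation = (Lf - L0) / L0 * 100
= (221.1 - 40.2) / 40.2 * 100
= 180.9 / 40.2 * 100
= 450.0%

450.0%


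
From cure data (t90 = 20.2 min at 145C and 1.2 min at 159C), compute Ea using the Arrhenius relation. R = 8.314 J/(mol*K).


T1 = 418.15 K, T2 = 432.15 K
1/T1 - 1/T2 = 7.7475e-05
ln(t1/t2) = ln(20.2/1.2) = 2.8234
Ea = 8.314 * 2.8234 / 7.7475e-05 = 302980.7398 J/mol
Ea = 302.98 kJ/mol

302.98 kJ/mol


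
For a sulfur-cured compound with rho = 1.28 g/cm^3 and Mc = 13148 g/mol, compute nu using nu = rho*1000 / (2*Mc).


nu = rho * 1000 / (2 * Mc)
nu = 1.28 * 1000 / (2 * 13148)
nu = 1280.0 / 26296
nu = 0.0487 mol/L

0.0487 mol/L


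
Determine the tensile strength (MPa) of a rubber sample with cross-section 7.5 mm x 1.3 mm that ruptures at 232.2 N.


Area = width * thickness = 7.5 * 1.3 = 9.75 mm^2
TS = force / area = 232.2 / 9.75 = 23.82 MPa

23.82 MPa


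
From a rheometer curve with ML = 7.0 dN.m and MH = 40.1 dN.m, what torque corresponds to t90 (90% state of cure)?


M90 = ML + 0.9 * (MH - ML)
M90 = 7.0 + 0.9 * (40.1 - 7.0)
M90 = 7.0 + 0.9 * 33.1
M90 = 36.79 dN.m

36.79 dN.m


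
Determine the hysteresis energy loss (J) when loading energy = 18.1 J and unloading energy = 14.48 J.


Hysteresis loss = loading - unloading
= 18.1 - 14.48
= 3.62 J

3.62 J


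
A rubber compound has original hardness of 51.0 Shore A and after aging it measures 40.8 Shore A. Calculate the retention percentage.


Retention = aged / original * 100
= 40.8 / 51.0 * 100
= 80.0%

80.0%


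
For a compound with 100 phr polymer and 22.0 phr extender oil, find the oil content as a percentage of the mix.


Oil % = oil / (100 + oil) * 100
= 22.0 / (100 + 22.0) * 100
= 22.0 / 122.0 * 100
= 18.03%

18.03%


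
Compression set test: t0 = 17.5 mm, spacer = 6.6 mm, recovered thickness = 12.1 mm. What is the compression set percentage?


CS = (t0 - recovered) / (t0 - ts) * 100
= (17.5 - 12.1) / (17.5 - 6.6) * 100
= 5.4 / 10.9 * 100
= 49.5%

49.5%


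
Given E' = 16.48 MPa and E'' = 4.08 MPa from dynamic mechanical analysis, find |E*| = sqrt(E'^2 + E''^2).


|E*| = sqrt(E'^2 + E''^2)
= sqrt(16.48^2 + 4.08^2)
= sqrt(271.5904 + 16.6464)
= 16.978 MPa

16.978 MPa


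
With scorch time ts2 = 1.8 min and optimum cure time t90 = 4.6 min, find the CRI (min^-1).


CRI = 100 / (t90 - ts2)
= 100 / (4.6 - 1.8)
= 100 / 2.8
= 35.71 min^-1

35.71 min^-1


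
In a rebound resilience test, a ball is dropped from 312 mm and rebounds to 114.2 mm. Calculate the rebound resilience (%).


Resilience = h_rebound / h_drop * 100
= 114.2 / 312 * 100
= 36.6%

36.6%


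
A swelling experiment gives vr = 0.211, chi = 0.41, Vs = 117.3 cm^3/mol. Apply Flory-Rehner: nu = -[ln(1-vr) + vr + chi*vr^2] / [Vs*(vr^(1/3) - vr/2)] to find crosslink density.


ln(1 - vr) = ln(1 - 0.211) = -0.2370
Numerator = -((-0.2370) + 0.211 + 0.41 * 0.211^2) = 0.0077
Denominator = 117.3 * (0.211^(1/3) - 0.211/2) = 57.4575
nu = 0.0077 / 57.4575 = 1.3463e-04 mol/cm^3

1.3463e-04 mol/cm^3


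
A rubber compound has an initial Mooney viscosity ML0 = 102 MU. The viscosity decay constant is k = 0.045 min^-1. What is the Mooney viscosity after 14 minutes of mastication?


ML = ML0 * exp(-k * t)
ML = 102 * exp(-0.045 * 14)
ML = 102 * 0.5326
ML = 54.32 MU

54.32 MU


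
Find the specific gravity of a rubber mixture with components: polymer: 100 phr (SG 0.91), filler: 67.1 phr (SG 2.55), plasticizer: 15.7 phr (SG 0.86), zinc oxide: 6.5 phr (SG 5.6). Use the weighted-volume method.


Sum of weights = 189.3
Volume contributions:
  polymer: 100/0.91 = 109.8901
  filler: 67.1/2.55 = 26.3137
  plasticizer: 15.7/0.86 = 18.2558
  zinc oxide: 6.5/5.6 = 1.1607
Sum of volumes = 155.6204
SG = 189.3 / 155.6204 = 1.216

SG = 1.216


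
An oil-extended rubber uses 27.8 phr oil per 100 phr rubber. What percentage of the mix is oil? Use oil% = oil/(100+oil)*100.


Oil % = oil / (100 + oil) * 100
= 27.8 / (100 + 27.8) * 100
= 27.8 / 127.8 * 100
= 21.75%

21.75%


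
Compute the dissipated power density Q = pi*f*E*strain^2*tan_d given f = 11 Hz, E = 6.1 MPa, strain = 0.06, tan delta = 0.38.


Q = pi * f * E * strain^2 * tan_d
= pi * 11 * 6.1 * 0.06^2 * 0.38
= pi * 11 * 6.1 * 0.0036 * 0.38
= 0.2884

Q = 0.2884


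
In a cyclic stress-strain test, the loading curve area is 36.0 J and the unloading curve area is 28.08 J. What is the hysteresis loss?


Hysteresis loss = loading - unloading
= 36.0 - 28.08
= 7.92 J

7.92 J


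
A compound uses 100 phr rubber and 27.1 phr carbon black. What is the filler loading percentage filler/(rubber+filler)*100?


Filler % = filler / (rubber + filler) * 100
= 27.1 / (100 + 27.1) * 100
= 27.1 / 127.1 * 100
= 21.32%

21.32%


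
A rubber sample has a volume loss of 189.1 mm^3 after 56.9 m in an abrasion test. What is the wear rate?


Rate = volume_loss / distance
= 189.1 / 56.9
= 3.323 mm^3/m

3.323 mm^3/m


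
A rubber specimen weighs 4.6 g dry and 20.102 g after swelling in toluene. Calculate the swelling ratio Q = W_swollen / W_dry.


Q = W_swollen / W_dry
Q = 20.102 / 4.6
Q = 4.37

Q = 4.37


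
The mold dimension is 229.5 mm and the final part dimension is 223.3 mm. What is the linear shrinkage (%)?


Shrinkage = (mold - part) / mold * 100
= (229.5 - 223.3) / 229.5 * 100
= 6.2 / 229.5 * 100
= 2.7%

2.7%


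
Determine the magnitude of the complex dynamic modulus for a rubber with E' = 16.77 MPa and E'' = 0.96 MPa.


|E*| = sqrt(E'^2 + E''^2)
= sqrt(16.77^2 + 0.96^2)
= sqrt(281.2329 + 0.9216)
= 16.797 MPa

16.797 MPa


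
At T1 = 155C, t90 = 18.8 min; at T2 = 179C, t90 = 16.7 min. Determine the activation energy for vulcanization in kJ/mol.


T1 = 428.15 K, T2 = 452.15 K
1/T1 - 1/T2 = 1.2397e-04
ln(t1/t2) = ln(18.8/16.7) = 0.1184
Ea = 8.314 * 0.1184 / 1.2397e-04 = 7943.3838 J/mol
Ea = 7.94 kJ/mol

7.94 kJ/mol


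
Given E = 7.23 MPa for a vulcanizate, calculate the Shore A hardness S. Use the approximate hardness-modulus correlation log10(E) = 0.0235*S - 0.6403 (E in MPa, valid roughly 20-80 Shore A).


log10(E) = 0.0235*S - 0.6403  =>  S = (log10(E) + 0.6403) / 0.0235
log10(7.23) = 0.859138
S = (0.859138 + 0.6403) / 0.0235 = 1.499438 / 0.0235
S = 63.8

Shore A = 63.8


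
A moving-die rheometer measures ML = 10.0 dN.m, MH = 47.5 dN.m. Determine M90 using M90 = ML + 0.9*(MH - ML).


M90 = ML + 0.9 * (MH - ML)
M90 = 10.0 + 0.9 * (47.5 - 10.0)
M90 = 10.0 + 0.9 * 37.5
M90 = 43.75 dN.m

43.75 dN.m


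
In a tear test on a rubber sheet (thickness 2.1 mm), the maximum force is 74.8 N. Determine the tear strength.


Tear strength = force / thickness
= 74.8 / 2.1
= 35.62 N/mm

35.62 N/mm


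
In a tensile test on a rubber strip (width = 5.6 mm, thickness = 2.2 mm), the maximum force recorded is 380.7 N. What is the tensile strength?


Area = width * thickness = 5.6 * 2.2 = 12.32 mm^2
TS = force / area = 380.7 / 12.32 = 30.9 MPa

30.9 MPa


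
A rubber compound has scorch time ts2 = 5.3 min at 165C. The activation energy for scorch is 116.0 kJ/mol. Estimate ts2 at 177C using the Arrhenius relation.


Convert temperatures: T1 = 165 + 273.15 = 438.15 K, T2 = 177 + 273.15 = 450.15 K
ts2_new = 5.3 * exp(116000 / 8.314 * (1/450.15 - 1/438.15))
1/T2 - 1/T1 = -6.0842e-05
ts2_new = 2.27 min

2.27 min


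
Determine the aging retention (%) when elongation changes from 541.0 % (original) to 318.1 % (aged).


Retention = aged / original * 100
= 318.1 / 541.0 * 100
= 58.8%

58.8%


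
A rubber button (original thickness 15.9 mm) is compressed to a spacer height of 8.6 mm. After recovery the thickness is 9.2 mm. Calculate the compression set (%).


CS = (t0 - recovered) / (t0 - ts) * 100
= (15.9 - 9.2) / (15.9 - 8.6) * 100
= 6.7 / 7.3 * 100
= 91.8%

91.8%


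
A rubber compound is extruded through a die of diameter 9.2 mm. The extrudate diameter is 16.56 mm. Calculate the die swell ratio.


Die swell ratio = D_extrudate / D_die
= 16.56 / 9.2
= 1.8

Die swell = 1.8


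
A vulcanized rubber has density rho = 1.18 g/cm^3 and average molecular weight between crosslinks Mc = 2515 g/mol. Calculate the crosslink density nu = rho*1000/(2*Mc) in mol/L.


nu = rho * 1000 / (2 * Mc)
nu = 1.18 * 1000 / (2 * 2515)
nu = 1180.0 / 5030
nu = 0.2346 mol/L

0.2346 mol/L


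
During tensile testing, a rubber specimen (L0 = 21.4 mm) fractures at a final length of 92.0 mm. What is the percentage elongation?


Elongation = (Lf - L0) / L0 * 100
= (92.0 - 21.4) / 21.4 * 100
= 70.6 / 21.4 * 100
= 329.9%

329.9%


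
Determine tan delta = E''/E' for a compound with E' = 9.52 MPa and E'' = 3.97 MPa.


tan delta = E'' / E'
= 3.97 / 9.52
= 0.417

tan delta = 0.417


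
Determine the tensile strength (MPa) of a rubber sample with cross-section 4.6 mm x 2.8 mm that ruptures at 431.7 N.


Area = width * thickness = 4.6 * 2.8 = 12.88 mm^2
TS = force / area = 431.7 / 12.88 = 33.52 MPa

33.52 MPa


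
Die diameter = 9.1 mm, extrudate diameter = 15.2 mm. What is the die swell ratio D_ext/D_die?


Die swell ratio = D_extrudate / D_die
= 15.2 / 9.1
= 1.67

Die swell = 1.67


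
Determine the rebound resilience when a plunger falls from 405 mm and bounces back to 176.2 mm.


Resilience = h_rebound / h_drop * 100
= 176.2 / 405 * 100
= 43.5%

43.5%


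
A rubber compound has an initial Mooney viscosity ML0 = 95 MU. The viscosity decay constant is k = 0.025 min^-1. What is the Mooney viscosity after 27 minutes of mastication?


ML = ML0 * exp(-k * t)
ML = 95 * exp(-0.025 * 27)
ML = 95 * 0.5092
ML = 48.37 MU

48.37 MU


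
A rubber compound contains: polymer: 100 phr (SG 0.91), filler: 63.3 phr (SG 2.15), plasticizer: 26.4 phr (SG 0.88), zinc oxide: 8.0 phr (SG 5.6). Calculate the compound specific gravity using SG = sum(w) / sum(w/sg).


Sum of weights = 197.7
Volume contributions:
  polymer: 100/0.91 = 109.8901
  filler: 63.3/2.15 = 29.4419
  plasticizer: 26.4/0.88 = 30.0000
  zinc oxide: 8.0/5.6 = 1.4286
Sum of volumes = 170.7605
SG = 197.7 / 170.7605 = 1.158

SG = 1.158


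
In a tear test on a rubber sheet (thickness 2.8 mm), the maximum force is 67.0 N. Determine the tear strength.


Tear strength = force / thickness
= 67.0 / 2.8
= 23.93 N/mm

23.93 N/mm


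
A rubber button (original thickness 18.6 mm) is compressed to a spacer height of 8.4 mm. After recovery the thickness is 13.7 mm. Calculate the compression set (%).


CS = (t0 - recovered) / (t0 - ts) * 100
= (18.6 - 13.7) / (18.6 - 8.4) * 100
= 4.9 / 10.2 * 100
= 48.0%

48.0%


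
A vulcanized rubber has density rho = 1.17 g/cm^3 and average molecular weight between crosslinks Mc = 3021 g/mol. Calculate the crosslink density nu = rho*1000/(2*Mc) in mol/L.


nu = rho * 1000 / (2 * Mc)
nu = 1.17 * 1000 / (2 * 3021)
nu = 1170.0 / 6042
nu = 0.1936 mol/L

0.1936 mol/L


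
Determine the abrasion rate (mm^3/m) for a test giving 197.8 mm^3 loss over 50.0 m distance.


Rate = volume_loss / distance
= 197.8 / 50.0
= 3.956 mm^3/m

3.956 mm^3/m


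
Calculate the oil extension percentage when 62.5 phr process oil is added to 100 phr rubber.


Oil % = oil / (100 + oil) * 100
= 62.5 / (100 + 62.5) * 100
= 62.5 / 162.5 * 100
= 38.46%

38.46%


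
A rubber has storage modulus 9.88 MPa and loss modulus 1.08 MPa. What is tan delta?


tan delta = E'' / E'
= 1.08 / 9.88
= 0.1093

tan delta = 0.1093


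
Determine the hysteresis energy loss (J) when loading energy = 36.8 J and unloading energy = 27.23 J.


Hysteresis loss = loading - unloading
= 36.8 - 27.23
= 9.57 J

9.57 J


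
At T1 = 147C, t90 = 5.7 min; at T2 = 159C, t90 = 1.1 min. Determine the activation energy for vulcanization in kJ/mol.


T1 = 420.15 K, T2 = 432.15 K
1/T1 - 1/T2 = 6.6091e-05
ln(t1/t2) = ln(5.7/1.1) = 1.6452
Ea = 8.314 * 1.6452 / 6.6091e-05 = 206954.4379 J/mol
Ea = 206.95 kJ/mol

206.95 kJ/mol


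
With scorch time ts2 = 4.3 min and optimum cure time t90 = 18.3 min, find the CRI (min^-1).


CRI = 100 / (t90 - ts2)
= 100 / (18.3 - 4.3)
= 100 / 14.0
= 7.14 min^-1

7.14 min^-1


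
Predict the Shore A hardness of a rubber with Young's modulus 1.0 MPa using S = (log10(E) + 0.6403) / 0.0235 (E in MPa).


log10(E) = 0.0235*S - 0.6403  =>  S = (log10(E) + 0.6403) / 0.0235
log10(1.0) = 0.000000
S = (0.000000 + 0.6403) / 0.0235 = 0.640300 / 0.0235
S = 27.2

Shore A = 27.2


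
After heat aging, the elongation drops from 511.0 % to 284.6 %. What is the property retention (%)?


Retention = aged / original * 100
= 284.6 / 511.0 * 100
= 55.7%

55.7%


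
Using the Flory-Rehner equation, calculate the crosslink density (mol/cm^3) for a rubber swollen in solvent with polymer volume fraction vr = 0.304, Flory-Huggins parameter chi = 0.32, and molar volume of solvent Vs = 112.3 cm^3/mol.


ln(1 - vr) = ln(1 - 0.304) = -0.3624
Numerator = -((-0.3624) + 0.304 + 0.32 * 0.304^2) = 0.0288
Denominator = 112.3 * (0.304^(1/3) - 0.304/2) = 58.4404
nu = 0.0288 / 58.4404 = 4.9337e-04 mol/cm^3

4.9337e-04 mol/cm^3


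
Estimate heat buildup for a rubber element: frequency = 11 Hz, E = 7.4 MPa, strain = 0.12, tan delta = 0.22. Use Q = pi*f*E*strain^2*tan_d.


Q = pi * f * E * strain^2 * tan_d
= pi * 11 * 7.4 * 0.12^2 * 0.22
= pi * 11 * 7.4 * 0.0144 * 0.22
= 0.8101

Q = 0.8101


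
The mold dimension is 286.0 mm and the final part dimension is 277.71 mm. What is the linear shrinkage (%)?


Shrinkage = (mold - part) / mold * 100
= (286.0 - 277.71) / 286.0 * 100
= 8.29 / 286.0 * 100
= 2.9%

2.9%


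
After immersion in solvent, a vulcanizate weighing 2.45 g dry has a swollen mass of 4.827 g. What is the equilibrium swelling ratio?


Q = W_swollen / W_dry
Q = 4.827 / 2.45
Q = 1.97

Q = 1.97


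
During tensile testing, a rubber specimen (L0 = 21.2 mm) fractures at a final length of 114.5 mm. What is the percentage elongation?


Elongation = (Lf - L0) / L0 * 100
= (114.5 - 21.2) / 21.2 * 100
= 93.3 / 21.2 * 100
= 440.1%

440.1%


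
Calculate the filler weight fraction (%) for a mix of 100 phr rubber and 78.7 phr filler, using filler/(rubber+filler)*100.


Filler % = filler / (rubber + filler) * 100
= 78.7 / (100 + 78.7) * 100
= 78.7 / 178.7 * 100
= 44.04%

44.04%


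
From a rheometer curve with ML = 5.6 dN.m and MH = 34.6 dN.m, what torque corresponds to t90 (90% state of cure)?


M90 = ML + 0.9 * (MH - ML)
M90 = 5.6 + 0.9 * (34.6 - 5.6)
M90 = 5.6 + 0.9 * 29.0
M90 = 31.7 dN.m

31.7 dN.m


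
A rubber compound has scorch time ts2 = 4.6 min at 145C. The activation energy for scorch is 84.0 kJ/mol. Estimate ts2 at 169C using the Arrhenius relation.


Convert temperatures: T1 = 145 + 273.15 = 418.15 K, T2 = 169 + 273.15 = 442.15 K
ts2_new = 4.6 * exp(84000 / 8.314 * (1/442.15 - 1/418.15))
1/T2 - 1/T1 = -1.2981e-04
ts2_new = 1.24 min

1.24 min


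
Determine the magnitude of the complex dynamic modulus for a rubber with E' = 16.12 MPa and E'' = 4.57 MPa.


|E*| = sqrt(E'^2 + E''^2)
= sqrt(16.12^2 + 4.57^2)
= sqrt(259.8544 + 20.8849)
= 16.755 MPa

16.755 MPa


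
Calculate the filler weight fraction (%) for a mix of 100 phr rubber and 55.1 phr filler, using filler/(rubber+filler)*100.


Filler % = filler / (rubber + filler) * 100
= 55.1 / (100 + 55.1) * 100
= 55.1 / 155.1 * 100
= 35.53%

35.53%


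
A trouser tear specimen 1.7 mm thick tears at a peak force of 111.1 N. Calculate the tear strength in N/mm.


Tear strength = force / thickness
= 111.1 / 1.7
= 65.35 N/mm

65.35 N/mm


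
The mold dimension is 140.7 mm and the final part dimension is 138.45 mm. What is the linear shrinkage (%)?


Shrinkage = (mold - part) / mold * 100
= (140.7 - 138.45) / 140.7 * 100
= 2.25 / 140.7 * 100
= 1.6%

1.6%


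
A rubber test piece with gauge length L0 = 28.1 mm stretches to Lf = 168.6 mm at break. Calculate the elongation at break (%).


Elongation = (Lf - L0) / L0 * 100
= (168.6 - 28.1) / 28.1 * 100
= 140.5 / 28.1 * 100
= 500.0%

500.0%


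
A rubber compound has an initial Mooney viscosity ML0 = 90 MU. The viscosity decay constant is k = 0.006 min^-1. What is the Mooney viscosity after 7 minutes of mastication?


ML = ML0 * exp(-k * t)
ML = 90 * exp(-0.006 * 7)
ML = 90 * 0.9589
ML = 86.3 MU

86.3 MU


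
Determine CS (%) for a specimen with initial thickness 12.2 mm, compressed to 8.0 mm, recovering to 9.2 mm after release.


CS = (t0 - recovered) / (t0 - ts) * 100
= (12.2 - 9.2) / (12.2 - 8.0) * 100
= 3.0 / 4.2 * 100
= 71.4%

71.4%


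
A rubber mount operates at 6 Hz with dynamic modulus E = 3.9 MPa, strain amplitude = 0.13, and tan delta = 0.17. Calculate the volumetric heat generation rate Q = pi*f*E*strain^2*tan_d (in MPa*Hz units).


Q = pi * f * E * strain^2 * tan_d
= pi * 6 * 3.9 * 0.13^2 * 0.17
= pi * 6 * 3.9 * 0.0169 * 0.17
= 0.2112

Q = 0.2112
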